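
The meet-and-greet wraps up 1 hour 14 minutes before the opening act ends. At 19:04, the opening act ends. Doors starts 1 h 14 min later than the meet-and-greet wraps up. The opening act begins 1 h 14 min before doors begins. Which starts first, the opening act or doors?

the opening act

The meet-and-greet ends at 19:04 − 74 min = 17:50.
Doors starts at 17:50 + 74 min = 19:04.
The opening act starts at 19:04 − 74 min = 17:50.
The opening act starts at 17:50 and doors starts at 19:04, so the opening act is first.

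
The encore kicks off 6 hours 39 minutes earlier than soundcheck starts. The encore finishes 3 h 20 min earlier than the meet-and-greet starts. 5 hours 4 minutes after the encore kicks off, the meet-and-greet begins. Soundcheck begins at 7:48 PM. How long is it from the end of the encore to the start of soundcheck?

4 hours 55 minutes

The encore starts at 7:48 PM − 399 min = 1:09 PM.
The meet-and-greet starts at 1:09 PM + 304 min = 6:13 PM.
The encore ends at 6:13 PM − 200 min = 2:53 PM.
From 2:53 PM to 7:48 PM is 4 hours 55 minutes.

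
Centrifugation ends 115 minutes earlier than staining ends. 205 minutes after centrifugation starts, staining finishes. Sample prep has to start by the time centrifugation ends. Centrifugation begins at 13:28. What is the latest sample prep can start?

Staining ends at 13:28 + 205 min = 16:53.
Centrifugation ends at 16:53 − 115 min = 14:58.
Sample prep is bounded by centrifugation, so the latest it can start is 14:58.

14:58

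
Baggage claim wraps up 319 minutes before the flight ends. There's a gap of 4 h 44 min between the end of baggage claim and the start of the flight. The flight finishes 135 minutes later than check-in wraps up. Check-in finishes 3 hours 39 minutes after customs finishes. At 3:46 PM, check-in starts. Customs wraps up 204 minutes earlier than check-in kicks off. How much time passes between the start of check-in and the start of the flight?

1 hour 55 minutes

Customs ends at 3:46 PM − 204 min = 12:22 PM.
Check-in ends at 12:22 PM + 219 min = 4:01 PM.
The flight ends at 4:01 PM + 135 min = 6:16 PM.
Baggage claim ends at 6:16 PM − 319 min = 12:57 PM.
The flight starts at 12:57 PM + 284 min = 5:41 PM.
From 3:46 PM to 5:41 PM is 1 hour 55 minutes.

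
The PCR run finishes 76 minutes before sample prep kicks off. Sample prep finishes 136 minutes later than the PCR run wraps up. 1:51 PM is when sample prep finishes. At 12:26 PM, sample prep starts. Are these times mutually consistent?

The PCR run ends at 12:26 PM − 76 min = 11:10 AM.
Sample prep ends at 11:10 AM + 136 min = 1:26 PM.
But sample prep is also said to end at 1:51 PM — a 25-minute conflict.

No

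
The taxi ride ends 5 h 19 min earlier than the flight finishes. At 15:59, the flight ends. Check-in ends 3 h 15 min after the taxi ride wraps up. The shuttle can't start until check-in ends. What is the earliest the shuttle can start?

The taxi ride ends at 15:59 − 319 min = 10:40.
Check-in ends at 10:40 + 195 min = 13:55.
The shuttle is bounded by check-in, so the earliest it can start is 13:55.

13:55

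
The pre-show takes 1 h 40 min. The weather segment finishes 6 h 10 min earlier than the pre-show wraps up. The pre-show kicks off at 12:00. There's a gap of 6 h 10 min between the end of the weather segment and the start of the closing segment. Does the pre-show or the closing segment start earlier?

the pre-show

The pre-show ends at 12:00 + 100 min = 13:40.
The weather segment ends at 13:40 − 370 min = 07:30.
The closing segment starts at 07:30 + 370 min = 13:40.
The pre-show starts at 12:00 and the closing segment starts at 13:40, so the pre-show is first.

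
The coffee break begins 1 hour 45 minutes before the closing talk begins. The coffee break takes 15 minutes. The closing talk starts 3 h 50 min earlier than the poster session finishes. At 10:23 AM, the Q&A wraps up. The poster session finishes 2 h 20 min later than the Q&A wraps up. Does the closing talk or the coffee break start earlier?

The poster session ends at 10:23 AM + 140 min = 12:43 PM.
The closing talk starts at 12:43 PM − 230 min = 8:53 AM.
The coffee break starts at 8:53 AM − 105 min = 7:08 AM.
The closing talk starts at 8:53 AM and the coffee break starts at 7:08 AM, so the coffee break is first.

the coffee break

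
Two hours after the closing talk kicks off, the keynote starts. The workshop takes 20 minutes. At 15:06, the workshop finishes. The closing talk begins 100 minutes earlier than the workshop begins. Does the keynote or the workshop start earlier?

The workshop starts at 15:06 − 20 min = 14:46.
The closing talk starts at 14:46 − 100 min = 13:06.
The keynote starts at 13:06 + 120 min = 15:06.
The keynote starts at 15:06 and the workshop starts at 14:46, so the workshop is first.

the workshop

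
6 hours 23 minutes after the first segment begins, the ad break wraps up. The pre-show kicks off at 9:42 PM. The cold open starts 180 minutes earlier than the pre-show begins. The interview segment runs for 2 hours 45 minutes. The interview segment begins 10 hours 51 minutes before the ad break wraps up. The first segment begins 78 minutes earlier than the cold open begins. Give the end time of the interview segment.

The cold open starts at 9:42 PM − 180 min = 6:42 PM.
The first segment starts at 6:42 PM − 78 min = 5:24 PM.
The ad break ends at 5:24 PM + 383 min = 11:47 PM.
The interview segment starts at 11:47 PM − 651 min = 12:56 PM.
The interview segment ends at 12:56 PM + 165 min = 3:41 PM.

3:41 PM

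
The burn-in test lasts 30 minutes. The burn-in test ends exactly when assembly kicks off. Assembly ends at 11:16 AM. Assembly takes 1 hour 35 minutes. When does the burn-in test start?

9:11 AM

Assembly starts at 11:16 AM − 95 min = 9:41 AM.
So the burn-in test ends at 9:41 AM.
The burn-in test starts at 9:41 AM − 30 min = 9:11 AM.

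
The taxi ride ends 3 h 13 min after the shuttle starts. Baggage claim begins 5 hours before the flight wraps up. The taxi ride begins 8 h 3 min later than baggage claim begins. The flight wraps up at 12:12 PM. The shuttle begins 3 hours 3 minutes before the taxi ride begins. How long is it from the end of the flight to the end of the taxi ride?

Baggage claim starts at 12:12 PM − 300 min = 7:12 AM.
The taxi ride starts at 7:12 AM + 483 min = 3:15 PM.
The shuttle starts at 3:15 PM − 183 min = 12:12 PM.
The taxi ride ends at 12:12 PM + 193 min = 3:25 PM.
From 12:12 PM to 3:25 PM is 3 hours 13 minutes.

3 hours 13 minutes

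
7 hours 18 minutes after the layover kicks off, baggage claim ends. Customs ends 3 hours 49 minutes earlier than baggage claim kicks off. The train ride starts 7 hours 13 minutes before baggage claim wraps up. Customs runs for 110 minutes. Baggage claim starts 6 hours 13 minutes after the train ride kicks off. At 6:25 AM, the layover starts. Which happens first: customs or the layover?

Baggage claim ends at 6:25 AM + 438 min = 1:43 PM.
The train ride starts at 1:43 PM − 433 min = 6:30 AM.
Baggage claim starts at 6:30 AM + 373 min = 12:43 PM.
Customs ends at 12:43 PM − 229 min = 8:54 AM.
Customs starts at 8:54 AM − 110 min = 7:04 AM.
Customs starts at 7:04 AM and the layover starts at 6:25 AM, so the layover is first.

the layover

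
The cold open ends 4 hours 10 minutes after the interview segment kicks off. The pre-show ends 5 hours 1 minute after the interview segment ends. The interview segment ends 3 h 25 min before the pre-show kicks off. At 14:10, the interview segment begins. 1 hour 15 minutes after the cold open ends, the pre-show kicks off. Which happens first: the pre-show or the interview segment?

The cold open ends at 14:10 + 250 min = 18:20.
The pre-show starts at 18:20 + 75 min = 19:35.
The pre-show starts at 19:35 and the interview segment starts at 14:10, so the interview segment is first.

the interview segment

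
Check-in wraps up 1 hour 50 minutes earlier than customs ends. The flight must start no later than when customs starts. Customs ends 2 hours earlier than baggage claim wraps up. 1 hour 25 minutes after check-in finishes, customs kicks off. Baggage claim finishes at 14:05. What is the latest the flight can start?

11:40

Customs ends at 14:05 − 120 min = 12:05.
Check-in ends at 12:05 − 110 min = 10:15.
Customs starts at 10:15 + 85 min = 11:40.
The flight is bounded by customs, so the latest it can start is 11:40.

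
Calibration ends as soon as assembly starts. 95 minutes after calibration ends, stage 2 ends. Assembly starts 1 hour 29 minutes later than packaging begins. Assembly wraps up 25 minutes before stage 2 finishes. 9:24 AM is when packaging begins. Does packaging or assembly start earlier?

Assembly starts at 9:24 AM + 89 min = 10:53 AM.
Packaging starts at 9:24 AM and assembly starts at 10:53 AM, so packaging is first.

packaging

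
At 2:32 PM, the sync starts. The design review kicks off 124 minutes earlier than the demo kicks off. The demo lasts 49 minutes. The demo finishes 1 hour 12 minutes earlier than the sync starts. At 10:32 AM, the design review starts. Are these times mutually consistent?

No

The demo ends at 2:32 PM − 72 min = 1:20 PM.
The demo starts at 1:20 PM − 49 min = 12:31 PM.
The design review starts at 12:31 PM − 124 min = 10:27 AM.
But the design review is also said to start at 10:32 AM — a 5-minute conflict.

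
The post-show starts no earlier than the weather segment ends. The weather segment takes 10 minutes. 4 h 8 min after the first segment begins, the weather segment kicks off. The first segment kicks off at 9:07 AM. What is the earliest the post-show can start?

The weather segment starts at 9:07 AM + 248 min = 1:15 PM.
The weather segment ends at 1:15 PM + 10 min = 1:25 PM.
The post-show is bounded by the weather segment, so the earliest it can start is 1:25 PM.

1:25 PM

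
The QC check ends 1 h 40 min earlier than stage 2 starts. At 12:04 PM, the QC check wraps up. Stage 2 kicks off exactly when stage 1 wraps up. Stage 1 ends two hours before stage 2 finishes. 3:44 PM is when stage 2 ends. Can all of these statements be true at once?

Stage 1 ends at 3:44 PM − 120 min = 1:44 PM.
So stage 2 starts at 1:44 PM.
The QC check ends at 1:44 PM − 100 min = 12:04 PM.
That matches the stated 12:04 PM, so the schedule is consistent.

Yes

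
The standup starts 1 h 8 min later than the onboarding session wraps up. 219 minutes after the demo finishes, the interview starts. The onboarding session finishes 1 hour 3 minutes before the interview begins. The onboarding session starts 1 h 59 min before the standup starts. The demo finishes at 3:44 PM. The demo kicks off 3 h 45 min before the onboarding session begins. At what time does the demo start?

The interview starts at 3:44 PM + 219 min = 7:23 PM.
The onboarding session ends at 7:23 PM − 63 min = 6:20 PM.
The standup starts at 6:20 PM + 68 min = 7:28 PM.
The onboarding session starts at 7:28 PM − 119 min = 5:29 PM.
The demo starts at 5:29 PM − 225 min = 1:44 PM.

1:44 PM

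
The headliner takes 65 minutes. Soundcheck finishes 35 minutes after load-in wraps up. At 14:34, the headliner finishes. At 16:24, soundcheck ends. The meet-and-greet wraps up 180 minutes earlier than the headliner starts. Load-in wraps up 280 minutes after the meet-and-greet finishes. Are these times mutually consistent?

No

The headliner starts at 14:34 − 65 min = 13:29.
The meet-and-greet ends at 13:29 − 180 min = 10:29.
Load-in ends at 10:29 + 280 min = 15:09.
Soundcheck ends at 15:09 + 35 min = 15:44.
But soundcheck is also said to end at 16:24 — a 40-minute conflict.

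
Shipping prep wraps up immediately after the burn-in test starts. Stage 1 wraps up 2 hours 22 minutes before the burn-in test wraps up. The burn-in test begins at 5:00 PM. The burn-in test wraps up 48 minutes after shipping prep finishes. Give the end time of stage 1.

Shipping prep ends at 5:00 PM.
The burn-in test ends at 5:00 PM + 48 min = 5:48 PM.
Stage 1 ends at 5:48 PM − 142 min = 3:26 PM.

3:26 PM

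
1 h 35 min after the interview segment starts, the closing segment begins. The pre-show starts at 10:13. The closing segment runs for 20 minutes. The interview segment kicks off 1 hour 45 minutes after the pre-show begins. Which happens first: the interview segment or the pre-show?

the pre-show

The interview segment starts at 10:13 + 105 min = 11:58.
The interview segment starts at 11:58 and the pre-show starts at 10:13, so the pre-show is first.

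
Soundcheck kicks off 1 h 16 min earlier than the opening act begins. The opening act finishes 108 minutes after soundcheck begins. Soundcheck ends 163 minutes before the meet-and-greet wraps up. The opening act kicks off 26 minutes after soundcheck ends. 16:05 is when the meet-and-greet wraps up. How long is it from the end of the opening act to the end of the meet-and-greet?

Soundcheck ends at 16:05 − 163 min = 13:22.
The opening act starts at 13:22 + 26 min = 13:48.
Soundcheck starts at 13:48 − 76 min = 12:32.
The opening act ends at 12:32 + 108 min = 14:20.
From 14:20 to 16:05 is 105 minutes.

105 minutes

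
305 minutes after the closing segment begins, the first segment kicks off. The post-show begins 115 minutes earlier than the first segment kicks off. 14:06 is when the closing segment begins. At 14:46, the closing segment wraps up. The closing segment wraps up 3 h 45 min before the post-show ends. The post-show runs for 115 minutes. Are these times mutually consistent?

The first segment starts at 14:06 + 305 min = 19:11.
The post-show starts at 19:11 − 115 min = 17:16.
The post-show ends at 17:16 + 115 min = 19:11.
The closing segment ends at 19:11 − 225 min = 15:26.
But the closing segment is also said to end at 14:46 — a 40-minute conflict.

No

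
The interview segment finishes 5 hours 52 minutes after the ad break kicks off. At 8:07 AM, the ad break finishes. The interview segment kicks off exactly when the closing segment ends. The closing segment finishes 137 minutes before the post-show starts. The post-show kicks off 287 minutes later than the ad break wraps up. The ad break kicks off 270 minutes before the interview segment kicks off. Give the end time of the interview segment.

The post-show starts at 8:07 AM + 287 min = 12:54 PM.
The closing segment ends at 12:54 PM − 137 min = 10:37 AM.
So the interview segment starts at 10:37 AM.
The ad break starts at 10:37 AM − 270 min = 6:07 AM.
The interview segment ends at 6:07 AM + 352 min = 11:59 AM.

11:59 AM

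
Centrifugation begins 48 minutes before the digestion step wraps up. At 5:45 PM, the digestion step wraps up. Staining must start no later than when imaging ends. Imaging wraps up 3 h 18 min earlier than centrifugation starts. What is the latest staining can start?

1:39 PM

Centrifugation starts at 5:45 PM − 48 min = 4:57 PM.
Imaging ends at 4:57 PM − 198 min = 1:39 PM.
Staining is bounded by imaging, so the latest it can start is 1:39 PM.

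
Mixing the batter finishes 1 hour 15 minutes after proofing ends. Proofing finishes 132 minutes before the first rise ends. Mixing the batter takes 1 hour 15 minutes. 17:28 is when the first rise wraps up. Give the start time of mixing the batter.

Proofing ends at 17:28 − 132 min = 15:16.
Mixing the batter ends at 15:16 + 75 min = 16:31.
Mixing the batter starts at 16:31 − 75 min = 15:16.

15:16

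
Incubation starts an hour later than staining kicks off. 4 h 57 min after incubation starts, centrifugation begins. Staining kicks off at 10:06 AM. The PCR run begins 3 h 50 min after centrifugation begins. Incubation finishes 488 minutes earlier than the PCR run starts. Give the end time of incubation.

11:45 AM

Incubation starts at 10:06 AM + 60 min = 11:06 AM.
Centrifugation starts at 11:06 AM + 297 min = 4:03 PM.
The PCR run starts at 4:03 PM + 230 min = 7:53 PM.
Incubation ends at 7:53 PM − 488 min = 11:45 AM.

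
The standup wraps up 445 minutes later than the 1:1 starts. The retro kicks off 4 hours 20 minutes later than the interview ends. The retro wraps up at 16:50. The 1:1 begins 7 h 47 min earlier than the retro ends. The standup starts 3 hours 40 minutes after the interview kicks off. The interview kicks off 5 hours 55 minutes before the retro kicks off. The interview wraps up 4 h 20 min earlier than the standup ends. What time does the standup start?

The 1:1 starts at 16:50 − 467 min = 09:03.
The standup ends at 09:03 + 445 min = 16:28.
The interview ends at 16:28 − 260 min = 12:08.
The retro starts at 12:08 + 260 min = 16:28.
The interview starts at 16:28 − 355 min = 10:33.
The standup starts at 10:33 + 220 min = 14:13.

14:13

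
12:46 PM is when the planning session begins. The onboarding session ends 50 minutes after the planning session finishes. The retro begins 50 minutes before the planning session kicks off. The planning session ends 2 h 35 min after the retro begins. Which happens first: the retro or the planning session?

The retro starts at 12:46 PM − 50 min = 11:56 AM.
The retro starts at 11:56 AM and the planning session starts at 12:46 PM, so the retro is first.

the retro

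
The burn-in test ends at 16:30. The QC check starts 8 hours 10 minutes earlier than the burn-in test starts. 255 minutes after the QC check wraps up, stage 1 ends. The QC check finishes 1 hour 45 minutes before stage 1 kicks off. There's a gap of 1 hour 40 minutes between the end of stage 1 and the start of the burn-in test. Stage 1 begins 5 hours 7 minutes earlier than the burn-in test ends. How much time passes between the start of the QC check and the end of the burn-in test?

9 hours 7 minutes

Stage 1 starts at 16:30 − 307 min = 11:23.
The QC check ends at 11:23 − 105 min = 09:38.
Stage 1 ends at 09:38 + 255 min = 13:53.
The burn-in test starts at 13:53 + 100 min = 15:33.
The QC check starts at 15:33 − 490 min = 07:23.
From 07:23 to 16:30 is 9 hours 7 minutes.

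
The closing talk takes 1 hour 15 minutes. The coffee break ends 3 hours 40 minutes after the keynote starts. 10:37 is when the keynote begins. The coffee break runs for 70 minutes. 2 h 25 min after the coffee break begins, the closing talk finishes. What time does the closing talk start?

14:17

The coffee break ends at 10:37 + 220 min = 14:17.
The coffee break starts at 14:17 − 70 min = 13:07.
The closing talk ends at 13:07 + 145 min = 15:32.
The closing talk starts at 15:32 − 75 min = 14:17.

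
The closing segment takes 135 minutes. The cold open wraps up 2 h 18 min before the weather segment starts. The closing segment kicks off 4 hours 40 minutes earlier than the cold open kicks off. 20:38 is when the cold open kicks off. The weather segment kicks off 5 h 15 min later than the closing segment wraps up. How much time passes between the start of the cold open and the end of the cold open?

The closing segment starts at 20:38 − 280 min = 15:58.
The closing segment ends at 15:58 + 135 min = 18:13.
The weather segment starts at 18:13 + 315 min = 23:28.
The cold open ends at 23:28 − 138 min = 21:10.
From 20:38 to 21:10 is 32 minutes.

32 minutes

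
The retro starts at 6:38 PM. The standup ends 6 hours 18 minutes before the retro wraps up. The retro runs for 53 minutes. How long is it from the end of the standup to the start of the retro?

The retro ends at 6:38 PM + 53 min = 7:31 PM.
The standup ends at 7:31 PM − 378 min = 1:13 PM.
From 1:13 PM to 6:38 PM is 325 minutes.

325 minutes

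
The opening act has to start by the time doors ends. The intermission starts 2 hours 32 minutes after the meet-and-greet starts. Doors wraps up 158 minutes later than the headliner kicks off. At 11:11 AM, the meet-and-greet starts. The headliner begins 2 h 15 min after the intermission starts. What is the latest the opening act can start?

The intermission starts at 11:11 AM + 152 min = 1:43 PM.
The headliner starts at 1:43 PM + 135 min = 3:58 PM.
Doors ends at 3:58 PM + 158 min = 6:36 PM.
The opening act is bounded by doors, so the latest it can start is 6:36 PM.

6:36 PM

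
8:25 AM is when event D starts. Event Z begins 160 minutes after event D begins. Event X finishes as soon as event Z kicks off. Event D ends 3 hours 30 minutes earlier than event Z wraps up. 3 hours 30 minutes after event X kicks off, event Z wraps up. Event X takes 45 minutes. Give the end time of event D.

10:20 AM

Event Z starts at 8:25 AM + 160 min = 11:05 AM.
So event X ends at 11:05 AM.
Event X starts at 11:05 AM − 45 min = 10:20 AM.
Event Z ends at 10:20 AM + 210 min = 1:50 PM.
Event D ends at 1:50 PM − 210 min = 10:20 AM.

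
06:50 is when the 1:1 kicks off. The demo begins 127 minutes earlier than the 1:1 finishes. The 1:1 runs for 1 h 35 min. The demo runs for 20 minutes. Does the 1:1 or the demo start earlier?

The 1:1 ends at 06:50 + 95 min = 08:25.
The demo starts at 08:25 − 127 min = 06:18.
The 1:1 starts at 06:50 and the demo starts at 06:18, so the demo is first.

the demo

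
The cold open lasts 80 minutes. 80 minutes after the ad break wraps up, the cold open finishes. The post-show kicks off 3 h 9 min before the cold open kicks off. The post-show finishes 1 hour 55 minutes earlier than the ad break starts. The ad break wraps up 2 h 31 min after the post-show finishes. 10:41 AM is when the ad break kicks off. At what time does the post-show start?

8:08 AM

The post-show ends at 10:41 AM − 115 min = 8:46 AM.
The ad break ends at 8:46 AM + 151 min = 11:17 AM.
The cold open ends at 11:17 AM + 80 min = 12:37 PM.
The cold open starts at 12:37 PM − 80 min = 11:17 AM.
The post-show starts at 11:17 AM − 189 min = 8:08 AM.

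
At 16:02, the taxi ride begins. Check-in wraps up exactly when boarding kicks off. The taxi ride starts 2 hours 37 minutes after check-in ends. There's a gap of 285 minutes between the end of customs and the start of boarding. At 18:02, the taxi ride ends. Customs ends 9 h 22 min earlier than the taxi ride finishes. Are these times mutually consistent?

Customs ends at 18:02 − 562 min = 08:40.
Boarding starts at 08:40 + 285 min = 13:25.
So check-in ends at 13:25.
The taxi ride starts at 13:25 + 157 min = 16:02.
That matches the stated 16:02, so the schedule is consistent.

Yes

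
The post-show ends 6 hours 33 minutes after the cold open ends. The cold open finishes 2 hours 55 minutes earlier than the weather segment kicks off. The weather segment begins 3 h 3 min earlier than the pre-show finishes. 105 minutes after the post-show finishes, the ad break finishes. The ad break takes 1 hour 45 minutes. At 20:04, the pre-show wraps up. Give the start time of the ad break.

The weather segment starts at 20:04 − 183 min = 17:01.
The cold open ends at 17:01 − 175 min = 14:06.
The post-show ends at 14:06 + 393 min = 20:39.
The ad break ends at 20:39 + 105 min = 22:24.
The ad break starts at 22:24 − 105 min = 20:39.

20:39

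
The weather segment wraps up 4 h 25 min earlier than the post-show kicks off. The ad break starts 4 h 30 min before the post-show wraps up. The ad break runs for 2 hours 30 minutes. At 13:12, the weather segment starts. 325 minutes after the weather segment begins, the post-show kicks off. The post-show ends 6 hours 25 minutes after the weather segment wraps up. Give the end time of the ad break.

18:37

The post-show starts at 13:12 + 325 min = 18:37.
The weather segment ends at 18:37 − 265 min = 14:12.
The post-show ends at 14:12 + 385 min = 20:37.
The ad break starts at 20:37 − 270 min = 16:07.
The ad break ends at 16:07 + 150 min = 18:37.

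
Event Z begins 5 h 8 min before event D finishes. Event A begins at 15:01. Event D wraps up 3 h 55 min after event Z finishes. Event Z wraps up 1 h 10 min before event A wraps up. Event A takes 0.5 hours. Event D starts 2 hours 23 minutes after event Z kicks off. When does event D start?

Event A ends at 15:01 + 30 min = 15:31.
Event Z ends at 15:31 − 70 min = 14:21.
Event D ends at 14:21 + 235 min = 18:16.
Event Z starts at 18:16 − 308 min = 13:08.
Event D starts at 13:08 + 143 min = 15:31.

15:31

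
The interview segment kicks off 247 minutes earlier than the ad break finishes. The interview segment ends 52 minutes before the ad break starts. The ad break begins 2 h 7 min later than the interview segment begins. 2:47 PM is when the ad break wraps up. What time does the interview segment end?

11:55 AM

The interview segment starts at 2:47 PM − 247 min = 10:40 AM.
The ad break starts at 10:40 AM + 127 min = 12:47 PM.
The interview segment ends at 12:47 PM − 52 min = 11:55 AM.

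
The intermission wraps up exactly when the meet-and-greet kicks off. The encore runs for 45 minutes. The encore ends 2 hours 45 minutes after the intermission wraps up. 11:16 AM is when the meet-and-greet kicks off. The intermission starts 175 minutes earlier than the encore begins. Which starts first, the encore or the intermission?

the intermission

The intermission ends at 11:16 AM.
The encore ends at 11:16 AM + 165 min = 2:01 PM.
The encore starts at 2:01 PM − 45 min = 1:16 PM.
The intermission starts at 1:16 PM − 175 min = 10:21 AM.
The encore starts at 1:16 PM and the intermission starts at 10:21 AM, so the intermission is first.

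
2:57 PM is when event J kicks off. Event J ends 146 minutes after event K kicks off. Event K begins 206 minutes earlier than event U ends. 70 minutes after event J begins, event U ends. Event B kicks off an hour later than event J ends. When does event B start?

Event U ends at 2:57 PM + 70 min = 4:07 PM.
Event K starts at 4:07 PM − 206 min = 12:41 PM.
Event J ends at 12:41 PM + 146 min = 3:07 PM.
Event B starts at 3:07 PM + 60 min = 4:07 PM.

4:07 PM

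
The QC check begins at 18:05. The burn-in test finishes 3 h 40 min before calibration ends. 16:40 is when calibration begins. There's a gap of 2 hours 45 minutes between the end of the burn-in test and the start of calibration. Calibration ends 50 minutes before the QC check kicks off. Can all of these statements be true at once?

Calibration ends at 18:05 − 50 min = 17:15.
The burn-in test ends at 17:15 − 220 min = 13:35.
Calibration starts at 13:35 + 165 min = 16:20.
But calibration is also said to start at 16:40 — a 20-minute conflict.

No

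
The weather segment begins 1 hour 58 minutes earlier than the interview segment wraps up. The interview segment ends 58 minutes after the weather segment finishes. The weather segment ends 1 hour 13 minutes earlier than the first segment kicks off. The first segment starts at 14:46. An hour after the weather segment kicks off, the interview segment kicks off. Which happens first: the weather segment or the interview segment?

The weather segment ends at 14:46 − 73 min = 13:33.
The interview segment ends at 13:33 + 58 min = 14:31.
The weather segment starts at 14:31 − 118 min = 12:33.
The interview segment starts at 12:33 + 60 min = 13:33.
The weather segment starts at 12:33 and the interview segment starts at 13:33, so the weather segment is first.

the weather segment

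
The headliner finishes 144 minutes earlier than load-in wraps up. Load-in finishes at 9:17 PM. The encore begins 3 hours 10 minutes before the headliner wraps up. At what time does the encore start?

The headliner ends at 9:17 PM − 144 min = 6:53 PM.
The encore starts at 6:53 PM − 190 min = 3:43 PM.

3:43 PM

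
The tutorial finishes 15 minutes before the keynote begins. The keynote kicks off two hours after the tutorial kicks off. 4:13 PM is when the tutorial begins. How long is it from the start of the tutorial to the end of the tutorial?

The keynote starts at 4:13 PM + 120 min = 6:13 PM.
The tutorial ends at 6:13 PM − 15 min = 5:58 PM.
From 4:13 PM to 5:58 PM is 1 h 45 min.

1 h 45 min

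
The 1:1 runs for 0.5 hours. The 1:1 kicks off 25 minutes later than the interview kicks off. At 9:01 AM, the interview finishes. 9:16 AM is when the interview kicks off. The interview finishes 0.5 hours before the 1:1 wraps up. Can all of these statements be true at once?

No

The 1:1 starts at 9:16 AM + 25 min = 9:41 AM.
The 1:1 ends at 9:41 AM + 30 min = 10:11 AM.
The interview ends at 10:11 AM − 30 min = 9:41 AM.
But the interview is also said to end at 9:01 AM — a 40-minute conflict.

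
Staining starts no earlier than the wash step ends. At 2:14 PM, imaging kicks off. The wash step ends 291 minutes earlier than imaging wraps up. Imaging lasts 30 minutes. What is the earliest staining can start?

Imaging ends at 2:14 PM + 30 min = 2:44 PM.
The wash step ends at 2:44 PM − 291 min = 9:53 AM.
Staining is bounded by the wash step, so the earliest it can start is 9:53 AM.

9:53 AM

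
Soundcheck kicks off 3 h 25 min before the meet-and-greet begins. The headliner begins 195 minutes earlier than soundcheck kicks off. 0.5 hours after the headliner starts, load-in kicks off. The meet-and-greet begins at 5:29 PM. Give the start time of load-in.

11:19 AM

Soundcheck starts at 5:29 PM − 205 min = 2:04 PM.
The headliner starts at 2:04 PM − 195 min = 10:49 AM.
Load-in starts at 10:49 AM + 30 min = 11:19 AM.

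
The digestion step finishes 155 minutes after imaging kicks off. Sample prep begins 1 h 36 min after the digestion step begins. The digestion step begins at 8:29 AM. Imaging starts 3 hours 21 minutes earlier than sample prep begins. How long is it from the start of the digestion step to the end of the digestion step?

50 minutes

Sample prep starts at 8:29 AM + 96 min = 10:05 AM.
Imaging starts at 10:05 AM − 201 min = 6:44 AM.
The digestion step ends at 6:44 AM + 155 min = 9:19 AM.
From 8:29 AM to 9:19 AM is 50 minutes.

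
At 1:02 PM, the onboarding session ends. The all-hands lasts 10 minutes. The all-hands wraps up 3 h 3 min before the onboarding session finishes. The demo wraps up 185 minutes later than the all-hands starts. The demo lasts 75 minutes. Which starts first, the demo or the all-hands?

The all-hands ends at 1:02 PM − 183 min = 9:59 AM.
The all-hands starts at 9:59 AM − 10 min = 9:49 AM.
The demo ends at 9:49 AM + 185 min = 12:54 PM.
The demo starts at 12:54 PM − 75 min = 11:39 AM.
The demo starts at 11:39 AM and the all-hands starts at 9:49 AM, so the all-hands is first.

the all-hands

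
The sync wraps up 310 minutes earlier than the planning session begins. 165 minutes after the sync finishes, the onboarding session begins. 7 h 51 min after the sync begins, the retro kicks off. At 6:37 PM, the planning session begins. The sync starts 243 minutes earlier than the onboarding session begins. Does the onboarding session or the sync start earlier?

the sync

The sync ends at 6:37 PM − 310 min = 1:27 PM.
The onboarding session starts at 1:27 PM + 165 min = 4:12 PM.
The sync starts at 4:12 PM − 243 min = 12:09 PM.
The onboarding session starts at 4:12 PM and the sync starts at 12:09 PM, so the sync is first.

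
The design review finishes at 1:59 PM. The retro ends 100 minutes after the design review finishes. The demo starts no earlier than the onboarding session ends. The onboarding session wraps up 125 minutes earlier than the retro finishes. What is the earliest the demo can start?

1:34 PM

The retro ends at 1:59 PM + 100 min = 3:39 PM.
The onboarding session ends at 3:39 PM − 125 min = 1:34 PM.
The demo is bounded by the onboarding session, so the earliest it can start is 1:34 PM.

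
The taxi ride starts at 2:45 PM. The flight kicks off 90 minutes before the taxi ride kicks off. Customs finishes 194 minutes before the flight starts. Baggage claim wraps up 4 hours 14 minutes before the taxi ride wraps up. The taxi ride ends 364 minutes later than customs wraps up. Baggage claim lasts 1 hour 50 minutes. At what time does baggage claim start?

The flight starts at 2:45 PM − 90 min = 1:15 PM.
Customs ends at 1:15 PM − 194 min = 10:01 AM.
The taxi ride ends at 10:01 AM + 364 min = 4:05 PM.
Baggage claim ends at 4:05 PM − 254 min = 11:51 AM.
Baggage claim starts at 11:51 AM − 110 min = 10:01 AM.

10:01 AM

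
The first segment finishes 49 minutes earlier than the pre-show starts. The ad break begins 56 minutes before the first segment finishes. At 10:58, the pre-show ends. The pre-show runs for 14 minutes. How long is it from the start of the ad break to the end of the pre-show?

1 h 59 min

The pre-show starts at 10:58 − 14 min = 10:44.
The first segment ends at 10:44 − 49 min = 09:55.
The ad break starts at 09:55 − 56 min = 08:59.
From 08:59 to 10:58 is 1 h 59 min.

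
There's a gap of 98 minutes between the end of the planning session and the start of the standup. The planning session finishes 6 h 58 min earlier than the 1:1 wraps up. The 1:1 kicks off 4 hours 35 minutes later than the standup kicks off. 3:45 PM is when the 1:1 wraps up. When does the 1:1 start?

3:00 PM

The planning session ends at 3:45 PM − 418 min = 8:47 AM.
The standup starts at 8:47 AM + 98 min = 10:25 AM.
The 1:1 starts at 10:25 AM + 275 min = 3:00 PM.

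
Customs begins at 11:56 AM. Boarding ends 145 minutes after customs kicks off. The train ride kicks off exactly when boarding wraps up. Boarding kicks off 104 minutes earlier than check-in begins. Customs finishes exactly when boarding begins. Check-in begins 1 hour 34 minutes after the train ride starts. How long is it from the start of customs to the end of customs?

Boarding ends at 11:56 AM + 145 min = 2:21 PM.
So the train ride starts at 2:21 PM.
Check-in starts at 2:21 PM + 94 min = 3:55 PM.
Boarding starts at 3:55 PM − 104 min = 2:11 PM.
So customs ends at 2:11 PM.
From 11:56 AM to 2:11 PM is 2 hours 15 minutes.

2 hours 15 minutes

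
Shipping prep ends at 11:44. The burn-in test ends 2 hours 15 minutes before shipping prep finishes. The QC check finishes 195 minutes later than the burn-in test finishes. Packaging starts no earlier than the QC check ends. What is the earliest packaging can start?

The burn-in test ends at 11:44 − 135 min = 09:29.
The QC check ends at 09:29 + 195 min = 12:44.
Packaging is bounded by the QC check, so the earliest it can start is 12:44.

12:44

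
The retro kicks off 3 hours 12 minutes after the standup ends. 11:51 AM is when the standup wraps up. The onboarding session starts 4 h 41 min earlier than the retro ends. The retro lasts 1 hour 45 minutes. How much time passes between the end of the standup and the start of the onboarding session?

16 minutes

The retro starts at 11:51 AM + 192 min = 3:03 PM.
The retro ends at 3:03 PM + 105 min = 4:48 PM.
The onboarding session starts at 4:48 PM − 281 min = 12:07 PM.
From 11:51 AM to 12:07 PM is 16 minutes.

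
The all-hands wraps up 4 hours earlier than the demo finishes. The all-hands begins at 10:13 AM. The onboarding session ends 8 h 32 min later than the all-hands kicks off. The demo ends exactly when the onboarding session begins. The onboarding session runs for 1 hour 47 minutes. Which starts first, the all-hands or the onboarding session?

the all-hands

The onboarding session ends at 10:13 AM + 512 min = 6:45 PM.
The onboarding session starts at 6:45 PM − 107 min = 4:58 PM.
The all-hands starts at 10:13 AM and the onboarding session starts at 4:58 PM, so the all-hands is first.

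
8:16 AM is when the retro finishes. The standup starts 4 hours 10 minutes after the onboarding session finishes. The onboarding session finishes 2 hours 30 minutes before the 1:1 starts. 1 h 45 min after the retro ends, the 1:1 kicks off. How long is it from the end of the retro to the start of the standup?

The 1:1 starts at 8:16 AM + 105 min = 10:01 AM.
The onboarding session ends at 10:01 AM − 150 min = 7:31 AM.
The standup starts at 7:31 AM + 250 min = 11:41 AM.
From 8:16 AM to 11:41 AM is 205 minutes.

205 minutes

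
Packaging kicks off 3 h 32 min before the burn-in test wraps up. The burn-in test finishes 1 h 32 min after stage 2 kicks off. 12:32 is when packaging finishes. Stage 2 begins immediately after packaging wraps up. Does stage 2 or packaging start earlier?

Stage 2 starts at 12:32.
The burn-in test ends at 12:32 + 92 min = 14:04.
Packaging starts at 14:04 − 212 min = 10:32.
Stage 2 starts at 12:32 and packaging starts at 10:32, so packaging is first.

packaging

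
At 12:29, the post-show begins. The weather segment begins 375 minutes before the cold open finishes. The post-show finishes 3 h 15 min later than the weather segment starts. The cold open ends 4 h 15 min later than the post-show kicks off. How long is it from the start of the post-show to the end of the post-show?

The cold open ends at 12:29 + 255 min = 16:44.
The weather segment starts at 16:44 − 375 min = 10:29.
The post-show ends at 10:29 + 195 min = 13:44.
From 12:29 to 13:44 is 1 hour 15 minutes.

1 hour 15 minutes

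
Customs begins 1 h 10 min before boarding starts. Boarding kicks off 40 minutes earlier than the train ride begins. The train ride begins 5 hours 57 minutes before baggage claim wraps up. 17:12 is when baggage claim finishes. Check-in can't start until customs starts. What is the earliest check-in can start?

09:25

The train ride starts at 17:12 − 357 min = 11:15.
Boarding starts at 11:15 − 40 min = 10:35.
Customs starts at 10:35 − 70 min = 09:25.
Check-in is bounded by customs, so the earliest it can start is 09:25.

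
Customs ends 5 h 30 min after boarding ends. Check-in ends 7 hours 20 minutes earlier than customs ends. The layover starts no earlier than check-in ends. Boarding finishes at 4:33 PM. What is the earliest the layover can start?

2:43 PM

Customs ends at 4:33 PM + 330 min = 10:03 PM.
Check-in ends at 10:03 PM − 440 min = 2:43 PM.
The layover is bounded by check-in, so the earliest it can start is 2:43 PM.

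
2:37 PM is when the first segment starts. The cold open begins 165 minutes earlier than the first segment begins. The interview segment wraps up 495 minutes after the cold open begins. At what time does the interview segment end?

The cold open starts at 2:37 PM − 165 min = 11:52 AM.
The interview segment ends at 11:52 AM + 495 min = 8:07 PM.

8:07 PM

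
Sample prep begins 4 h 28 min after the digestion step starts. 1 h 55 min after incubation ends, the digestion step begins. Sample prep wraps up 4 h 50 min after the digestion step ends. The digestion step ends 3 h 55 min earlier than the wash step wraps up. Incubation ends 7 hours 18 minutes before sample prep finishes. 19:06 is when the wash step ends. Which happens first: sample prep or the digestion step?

the digestion step

The digestion step ends at 19:06 − 235 min = 15:11.
Sample prep ends at 15:11 + 290 min = 20:01.
Incubation ends at 20:01 − 438 min = 12:43.
The digestion step starts at 12:43 + 115 min = 14:38.
Sample prep starts at 14:38 + 268 min = 19:06.
Sample prep starts at 19:06 and the digestion step starts at 14:38, so the digestion step is first.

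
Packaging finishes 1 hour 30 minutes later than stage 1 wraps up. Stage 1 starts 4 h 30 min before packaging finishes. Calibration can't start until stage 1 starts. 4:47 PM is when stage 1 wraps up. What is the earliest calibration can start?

1:47 PM

Packaging ends at 4:47 PM + 90 min = 6:17 PM.
Stage 1 starts at 6:17 PM − 270 min = 1:47 PM.
Calibration is bounded by stage 1, so the earliest it can start is 1:47 PM.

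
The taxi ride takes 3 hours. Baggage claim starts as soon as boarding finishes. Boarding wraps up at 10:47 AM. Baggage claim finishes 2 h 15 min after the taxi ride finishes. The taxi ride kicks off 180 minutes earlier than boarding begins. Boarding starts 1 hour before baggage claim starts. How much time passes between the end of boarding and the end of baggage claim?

Baggage claim starts at 10:47 AM.
Boarding starts at 10:47 AM − 60 min = 9:47 AM.
The taxi ride starts at 9:47 AM − 180 min = 6:47 AM.
The taxi ride ends at 6:47 AM + 180 min = 9:47 AM.
Baggage claim ends at 9:47 AM + 135 min = 12:02 PM.
From 10:47 AM to 12:02 PM is 1 h 15 min.

1 h 15 min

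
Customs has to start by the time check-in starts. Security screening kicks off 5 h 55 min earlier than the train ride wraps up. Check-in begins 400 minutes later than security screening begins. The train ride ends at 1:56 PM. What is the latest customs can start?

Security screening starts at 1:56 PM − 355 min = 8:01 AM.
Check-in starts at 8:01 AM + 400 min = 2:41 PM.
Customs is bounded by check-in, so the latest it can start is 2:41 PM.

2:41 PM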